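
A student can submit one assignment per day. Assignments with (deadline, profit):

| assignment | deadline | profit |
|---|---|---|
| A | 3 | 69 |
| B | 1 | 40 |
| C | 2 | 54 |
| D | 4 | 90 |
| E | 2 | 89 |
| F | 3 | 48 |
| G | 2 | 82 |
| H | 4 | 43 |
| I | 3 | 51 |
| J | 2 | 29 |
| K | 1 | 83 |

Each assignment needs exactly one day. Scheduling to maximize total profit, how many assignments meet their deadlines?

Sort by profit descending; place each in the latest free slot ≤ its deadline.
By profit: D(d4,90), E(d2,89), K(d1,83), G(d2,82), A(d3,69), C(d2,54), I(d3,51), F(d3,48), H(d4,43), B(d1,40), J(d2,29)
D→slot 4; E→slot 2; K→slot 1; G skipped; A→slot 3; C skipped; I skipped; F skipped; H skipped; B skipped; J skipped.
4 of 11 scheduled.

4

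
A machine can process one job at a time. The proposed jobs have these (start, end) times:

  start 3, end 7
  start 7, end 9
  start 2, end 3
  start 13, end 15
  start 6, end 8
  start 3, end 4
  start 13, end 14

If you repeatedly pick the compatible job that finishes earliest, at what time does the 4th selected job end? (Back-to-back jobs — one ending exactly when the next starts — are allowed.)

Sort by end time and greedily take each interval whose start is ≥ the last chosen end.
By end time: (2,3), (3,4), (3,7), (6,8), (7,9), (13,14), (13,15).
Pick (2,3); next start ≥ 3 → (3,4); next start ≥ 4 → (6,8); next start ≥ 8 → (13,14).
Selected: (2,3) (3,4) (6,8) (13,14)

14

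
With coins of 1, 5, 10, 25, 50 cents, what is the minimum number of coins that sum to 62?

4

Use the largest denomination that fits, subtract, and repeat.
62 = 1×50 + 1×10 + 2×1
Total coins = 1 + 1 + 2 = 4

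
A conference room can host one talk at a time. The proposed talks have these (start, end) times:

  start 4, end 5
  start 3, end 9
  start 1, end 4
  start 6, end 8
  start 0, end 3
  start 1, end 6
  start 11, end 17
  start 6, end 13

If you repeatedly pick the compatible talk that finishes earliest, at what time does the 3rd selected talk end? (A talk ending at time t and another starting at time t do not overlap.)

Sort by end time and greedily take each interval whose start is ≥ the last chosen end.
By end time: (0,3), (1,4), (4,5), (1,6), (6,8), (3,9), (6,13), (11,17).
Pick (0,3); next start ≥ 3 → (4,5); next start ≥ 5 → (6,8); next start ≥ 8 → (11,17).
Selected: (0,3) (4,5) (6,8) (11,17)

8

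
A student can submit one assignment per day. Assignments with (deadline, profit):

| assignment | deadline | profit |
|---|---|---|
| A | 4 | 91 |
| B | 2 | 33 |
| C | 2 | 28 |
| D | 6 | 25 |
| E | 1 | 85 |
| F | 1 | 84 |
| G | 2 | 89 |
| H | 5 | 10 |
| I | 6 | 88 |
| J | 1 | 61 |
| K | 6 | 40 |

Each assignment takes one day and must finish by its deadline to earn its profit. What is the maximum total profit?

418

Take jobs in profit order; each goes to the latest open slot no later than its deadline.
By profit: A(d4,91), G(d2,89), I(d6,88), E(d1,85), F(d1,84), J(d1,61), K(d6,40), B(d2,33), C(d2,28), D(d6,25), H(d5,10)
A→slot 4; G→slot 2; I→slot 6; E→slot 1; F skipped; J skipped; K→slot 5; B skipped; C skipped; D→slot 3; H skipped.
Profit = 85 + 89 + 25 + 91 + 40 + 88 = 418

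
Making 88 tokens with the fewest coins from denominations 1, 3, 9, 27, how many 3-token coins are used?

2

88 − 3×27→7 − 2×3→1 − 1×1→0
Count of 3: 2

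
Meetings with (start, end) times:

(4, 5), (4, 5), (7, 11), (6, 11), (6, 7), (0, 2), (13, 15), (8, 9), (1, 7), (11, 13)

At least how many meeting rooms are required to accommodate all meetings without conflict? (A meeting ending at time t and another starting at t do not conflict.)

3

starts: [0, 1, 4, 4, 6, 6, 7, 8, 11, 13]
ends:   [2, 5, 5, 7, 7, 9, 11, 11, 13, 15]
s0→1 s1→2 e2→1 s4→2 s4→3  — peak 3.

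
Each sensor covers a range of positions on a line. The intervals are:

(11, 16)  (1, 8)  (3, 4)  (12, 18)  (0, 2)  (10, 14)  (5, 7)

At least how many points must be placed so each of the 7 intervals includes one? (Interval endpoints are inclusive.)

4

By right end: [0,2]  [3,4]  [5,7]  [1,8]  [10,14]  [11,16]  [12,18]
[0,2] uncovered → point at 2; [3,4] uncovered → point at 4; [5,7] uncovered → point at 7; [10,14] uncovered → point at 14.
Points: 2, 4, 7, 14 (4 total).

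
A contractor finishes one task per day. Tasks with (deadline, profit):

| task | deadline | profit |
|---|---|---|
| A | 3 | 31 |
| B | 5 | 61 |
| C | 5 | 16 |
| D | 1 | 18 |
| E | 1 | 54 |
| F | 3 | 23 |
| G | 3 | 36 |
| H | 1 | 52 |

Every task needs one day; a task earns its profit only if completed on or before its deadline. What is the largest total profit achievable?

Take jobs in profit order; each goes to the latest open slot no later than its deadline.
Profit order: B=61 E=54 H=52 G=36 A=31 F=23 D=18 C=16
Assign: B→slot 5, E→slot 1, H skipped, G→slot 3, A→slot 2, F skipped, D skipped, C→slot 4.
Slots: [1:E] [2:A] [3:G] [4:C] [5:B]
Profit = 54 + 31 + 36 + 16 + 61 = 198

198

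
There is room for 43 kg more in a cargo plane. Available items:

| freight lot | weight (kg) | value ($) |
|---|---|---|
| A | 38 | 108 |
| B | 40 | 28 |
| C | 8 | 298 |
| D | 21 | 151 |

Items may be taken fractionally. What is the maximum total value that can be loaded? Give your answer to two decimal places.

Sort by value per unit weight and fill in that order.
Order: C (298/8=37.25) > D (151/21=7.19) > A (108/38=2.84) > B (28/40=0.70)
Fill: take C (8 @ 298) → take D (21 @ 151) → take 14/38 of A → 39.79; 43/43 used.
Total value = 488.79

488.79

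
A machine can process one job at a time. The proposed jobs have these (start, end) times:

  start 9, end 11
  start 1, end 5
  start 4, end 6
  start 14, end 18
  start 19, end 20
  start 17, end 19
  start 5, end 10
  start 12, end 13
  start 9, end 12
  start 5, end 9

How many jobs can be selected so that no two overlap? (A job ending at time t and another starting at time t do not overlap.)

Order by finish time; keep every interval that doesn't clash with the previous kept one.
Sorted by end: (1,5)  (4,6)  (5,9)  (5,10)  (9,11)  (9,12)  (12,13)  (14,18)  (17,19)  (19,20)
take (1,5); take (5,9); take (9,11); take (12,13); take (14,18); take (19,20).
Selected 6 jobs.

6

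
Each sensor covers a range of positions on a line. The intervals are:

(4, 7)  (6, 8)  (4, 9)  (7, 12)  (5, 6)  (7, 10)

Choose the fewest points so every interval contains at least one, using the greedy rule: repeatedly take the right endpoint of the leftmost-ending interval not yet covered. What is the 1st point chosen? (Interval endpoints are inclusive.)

6

Sort by right endpoint; whenever an interval is uncovered, place a point at its right end.
Sorted: [5,6] [4,7] [6,8] [4,9] [7,10] [7,12]
{[5,6],[4,7],[6,8],[4,9]} hit by 6; {[7,10],[7,12]} hit by 10.
Points: 6, 10 (2 total).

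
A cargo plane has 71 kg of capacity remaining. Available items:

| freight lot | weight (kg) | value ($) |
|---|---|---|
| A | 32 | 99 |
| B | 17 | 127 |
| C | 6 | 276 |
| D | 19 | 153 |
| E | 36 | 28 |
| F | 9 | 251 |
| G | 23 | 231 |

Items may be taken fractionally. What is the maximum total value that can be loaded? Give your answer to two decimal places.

1015.59

Greedy by value/weight ratio, highest first.
Ratios (sorted): C 46.00, F 27.89, G 10.04, D 8.05, B 7.47, A 3.09, E 0.78
take C (6 @ 276); take F (9 @ 251); take G (23 @ 231); take D (19 @ 153); take 14/17 of B → 104.59. Capacity used 71/71.
Total value = 1015.59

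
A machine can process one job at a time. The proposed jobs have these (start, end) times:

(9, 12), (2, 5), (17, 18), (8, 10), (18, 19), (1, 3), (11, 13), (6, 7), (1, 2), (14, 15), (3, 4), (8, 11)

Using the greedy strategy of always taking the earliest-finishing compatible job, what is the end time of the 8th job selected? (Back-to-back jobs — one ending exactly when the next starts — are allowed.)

Sort by end time and greedily take each interval whose start is ≥ the last chosen end.
Sorted by end: (1,2)  (1,3)  (3,4)  (2,5)  (6,7)  (8,10)  (8,11)  (9,12)  (11,13)  (14,15)  (17,18)  (18,19)
take (1,2); skip (1,3); take (3,4); skip (2,5); take (6,7); take (8,10); skip (8,11); take (11,13); take (14,15); take (17,18); take (18,19).
Selected: (1,2) (3,4) (6,7) (8,10) (11,13) (14,15) (17,18) (18,19)

19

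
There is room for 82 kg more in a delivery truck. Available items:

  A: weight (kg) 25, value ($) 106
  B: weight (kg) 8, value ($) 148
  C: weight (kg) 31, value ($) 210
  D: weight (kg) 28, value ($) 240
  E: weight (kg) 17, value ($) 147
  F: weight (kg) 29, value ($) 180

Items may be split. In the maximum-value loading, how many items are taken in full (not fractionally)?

Greedy by value/weight ratio, highest first.
Order: B (148/8=18.50) > E (147/17=8.65) > D (240/28=8.57) > C (210/31=6.77) > F (180/29=6.21) > A (106/25=4.24)
Fill: take B (8 @ 148) → take E (17 @ 147) → take D (28 @ 240) → take 29/31 of C → 196.45; 82/82 used.
3 item(s) taken whole; one partial (take 29/31 of C).

3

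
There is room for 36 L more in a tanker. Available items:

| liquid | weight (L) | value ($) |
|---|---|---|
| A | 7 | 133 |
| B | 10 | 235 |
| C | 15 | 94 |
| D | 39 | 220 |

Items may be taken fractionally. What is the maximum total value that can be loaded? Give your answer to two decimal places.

484.56

Order: B (235/10=23.50) > A (133/7=19.00) > C (94/15=6.27) > D (220/39=5.64)
Fill: take B (10 @ 235) → take A (7 @ 133) → take C (15 @ 94) → take 4/39 of D → 22.56; 36/36 used.
Total value = 484.56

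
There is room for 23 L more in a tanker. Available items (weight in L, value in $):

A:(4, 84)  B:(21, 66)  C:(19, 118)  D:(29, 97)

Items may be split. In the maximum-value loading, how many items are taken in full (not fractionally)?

2

Sort by value per unit weight and fill in that order.
Order: A (84/4=21.00) > C (118/19=6.21) > D (97/29=3.34) > B (66/21=3.14)
Fill: take A (4 @ 84) → take C (19 @ 118); 23/23 used.
2 item(s) taken whole.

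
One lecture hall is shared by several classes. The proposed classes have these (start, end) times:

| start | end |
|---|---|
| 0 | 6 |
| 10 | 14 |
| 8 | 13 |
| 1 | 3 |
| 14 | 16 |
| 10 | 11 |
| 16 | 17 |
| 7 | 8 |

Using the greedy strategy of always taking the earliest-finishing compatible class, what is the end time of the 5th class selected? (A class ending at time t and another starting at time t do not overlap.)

Greedy by earliest finish: after sorting by end time, pick each interval compatible with the last pick.
By end time: (1,3), (0,6), (7,8), (10,11), (8,13), (10,14), (14,16), (16,17).
Pick (1,3); next start ≥ 3 → (7,8); next start ≥ 8 → (10,11); next start ≥ 11 → (14,16); next start ≥ 16 → (16,17).
Selected: (1,3) (7,8) (10,11) (14,16) (16,17)

17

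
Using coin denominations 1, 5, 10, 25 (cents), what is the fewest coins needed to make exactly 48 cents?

6

48 − 1×25→23 − 2×10→3 − 3×1→0
Total coins = 1 + 2 + 3 = 6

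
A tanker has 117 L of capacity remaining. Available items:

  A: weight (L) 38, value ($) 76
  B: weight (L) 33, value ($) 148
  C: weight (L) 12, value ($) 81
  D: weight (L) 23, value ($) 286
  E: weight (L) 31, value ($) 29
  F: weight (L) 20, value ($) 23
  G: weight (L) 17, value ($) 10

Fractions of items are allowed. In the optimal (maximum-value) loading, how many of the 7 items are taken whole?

Order: D (286/23=12.43) > C (81/12=6.75) > B (148/33=4.48) > A (76/38=2.00) > F (23/20=1.15) > E (29/31=0.94) > G (10/17=0.59)
Fill: take D (23 @ 286) → take C (12 @ 81) → take B (33 @ 148) → take A (38 @ 76) → take 11/20 of F → 12.65; 117/117 used.
4 item(s) taken whole; one partial (take 11/20 of F).

4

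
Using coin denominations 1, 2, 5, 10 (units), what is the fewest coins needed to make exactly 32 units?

4

Use the largest denomination that fits, subtract, and repeat.
32 − 3×10→2 − 1×2→0
Total coins = 3 + 1 = 4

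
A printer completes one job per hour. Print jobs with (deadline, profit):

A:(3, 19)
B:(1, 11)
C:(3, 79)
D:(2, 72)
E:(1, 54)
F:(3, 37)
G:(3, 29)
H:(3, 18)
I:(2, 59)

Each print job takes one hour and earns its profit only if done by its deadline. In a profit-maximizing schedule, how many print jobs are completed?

3

By profit: C(d3,79), D(d2,72), I(d2,59), E(d1,54), F(d3,37), G(d3,29), A(d3,19), H(d3,18), B(d1,11)
C→slot 3; D→slot 2; I→slot 1; E skipped; F skipped; G skipped; A skipped; H skipped; B skipped.
3 of 9 scheduled.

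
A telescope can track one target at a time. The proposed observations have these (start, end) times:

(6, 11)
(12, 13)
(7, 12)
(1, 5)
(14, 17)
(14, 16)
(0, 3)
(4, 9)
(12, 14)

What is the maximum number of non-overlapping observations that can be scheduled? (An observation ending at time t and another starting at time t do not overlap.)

4

Sorted by end: (0,3)  (1,5)  (4,9)  (6,11)  (7,12)  (12,13)  (12,14)  (14,16)  (14,17)
take (0,3); take (4,9); take (12,13); take (14,16); skip (14,17).
Selected 4 observations.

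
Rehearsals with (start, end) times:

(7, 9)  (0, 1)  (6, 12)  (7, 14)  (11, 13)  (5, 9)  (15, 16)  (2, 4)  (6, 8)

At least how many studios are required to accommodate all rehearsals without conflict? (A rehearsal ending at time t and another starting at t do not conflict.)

5

Count concurrent intervals with a sweep; the peak is the room count.
starts: [0, 2, 5, 6, 6, 7, 7, 11, 15]
ends:   [1, 4, 8, 9, 9, 12, 13, 14, 16]
s0→1 e1→0 s2→1 e4→0 s5→1 s6→2 s6→3 s7→4 s7→5  — peak 5.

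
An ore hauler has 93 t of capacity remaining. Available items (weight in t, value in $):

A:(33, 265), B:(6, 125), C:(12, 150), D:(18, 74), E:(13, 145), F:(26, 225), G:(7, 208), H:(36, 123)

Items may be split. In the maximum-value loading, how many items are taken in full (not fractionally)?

5

Sort by value per unit weight and fill in that order.
Ratios (sorted): G 29.71, B 20.83, C 12.50, E 11.15, F 8.65, A 8.03, D 4.11, H 3.42
take G (7 @ 208); take B (6 @ 125); take C (12 @ 150); take E (13 @ 145); take F (26 @ 225); take 29/33 of A → 232.88. Capacity used 93/93.
5 item(s) taken whole; one partial (take 29/33 of A).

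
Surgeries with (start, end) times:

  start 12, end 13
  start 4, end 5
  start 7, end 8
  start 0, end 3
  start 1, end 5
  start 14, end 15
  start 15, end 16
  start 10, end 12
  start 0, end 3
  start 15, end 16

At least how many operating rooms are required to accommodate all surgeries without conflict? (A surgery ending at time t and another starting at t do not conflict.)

3

Count concurrent intervals with a sweep; the peak is the room count.
Events (time:±→running): 0:+→1 0:+→2 1:+→3 … peak 3.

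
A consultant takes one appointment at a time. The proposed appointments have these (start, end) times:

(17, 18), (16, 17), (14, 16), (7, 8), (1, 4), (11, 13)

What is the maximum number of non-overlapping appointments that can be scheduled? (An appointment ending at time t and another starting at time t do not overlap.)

6

By end time: (1,4), (7,8), (11,13), (14,16), (16,17), (17,18).
Pick (1,4); next start ≥ 4 → (7,8); next start ≥ 8 → (11,13); next start ≥ 13 → (14,16); next start ≥ 16 → (16,17); next start ≥ 17 → (17,18).
Selected 6 appointments.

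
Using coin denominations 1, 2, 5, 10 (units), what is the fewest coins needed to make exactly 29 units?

5

29 = 2×10 + 1×5 + 2×2
Total coins = 2 + 1 + 2 = 5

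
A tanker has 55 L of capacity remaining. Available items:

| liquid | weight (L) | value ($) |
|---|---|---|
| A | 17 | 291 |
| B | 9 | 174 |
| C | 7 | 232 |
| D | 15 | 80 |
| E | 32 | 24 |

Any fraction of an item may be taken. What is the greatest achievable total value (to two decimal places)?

Ratios (sorted): C 33.14, B 19.33, A 17.12, D 5.33, E 0.75
take C (7 @ 232); take B (9 @ 174); take A (17 @ 291); take D (15 @ 80); take 7/32 of E → 5.25. Capacity used 55/55.
Total value = 782.25

782.25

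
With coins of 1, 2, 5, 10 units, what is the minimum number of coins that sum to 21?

Greedy: take as many of the largest coin as possible, then repeat with the remainder.
21 − 2×10→1 − 1×1→0
Total coins = 2 + 1 = 3

3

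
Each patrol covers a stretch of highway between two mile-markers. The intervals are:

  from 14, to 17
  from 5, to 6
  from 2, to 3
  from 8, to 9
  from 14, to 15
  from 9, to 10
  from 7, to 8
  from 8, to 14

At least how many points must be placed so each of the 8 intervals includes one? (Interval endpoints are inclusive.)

5

Sorted: [2,3] [5,6] [7,8] [8,9] [9,10] [8,14] [14,15] [14,17]
{[2,3]} hit by 3; {[5,6]} hit by 6; {[7,8],[8,9]} hit by 8; {[9,10],[8,14]} hit by 10; {[14,15],[14,17]} hit by 15.
Points: 3, 6, 8, 10, 15 (5 total).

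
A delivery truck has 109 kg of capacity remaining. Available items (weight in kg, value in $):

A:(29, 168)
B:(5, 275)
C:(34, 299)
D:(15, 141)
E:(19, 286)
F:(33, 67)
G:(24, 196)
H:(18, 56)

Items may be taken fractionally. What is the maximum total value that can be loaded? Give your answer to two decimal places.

Ratios (sorted): B 55.00, E 15.05, D 9.40, C 8.79, G 8.17, A 5.79, H 3.11, F 2.03
take B (5 @ 275); take E (19 @ 286); take D (15 @ 141); take C (34 @ 299); take G (24 @ 196); take 12/29 of A → 69.52. Capacity used 109/109.
Total value = 1266.52

1266.52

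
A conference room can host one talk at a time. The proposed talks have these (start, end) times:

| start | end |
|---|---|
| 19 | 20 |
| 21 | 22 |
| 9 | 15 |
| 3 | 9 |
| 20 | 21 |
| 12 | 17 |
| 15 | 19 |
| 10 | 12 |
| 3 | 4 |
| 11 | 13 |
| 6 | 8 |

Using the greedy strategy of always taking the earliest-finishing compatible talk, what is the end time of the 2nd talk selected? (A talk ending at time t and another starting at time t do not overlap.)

Order by finish time; keep every interval that doesn't clash with the previous kept one.
By end time: (3,4), (6,8), (3,9), (10,12), (11,13), (9,15), (12,17), (15,19), (19,20), (20,21), (21,22).
Pick (3,4); next start ≥ 4 → (6,8); next start ≥ 8 → (10,12); next start ≥ 12 → (12,17); next start ≥ 17 → (19,20); next start ≥ 20 → (20,21); next start ≥ 21 → (21,22).
Selected: (3,4) (6,8) (10,12) (12,17) (19,20) (20,21) (21,22)

8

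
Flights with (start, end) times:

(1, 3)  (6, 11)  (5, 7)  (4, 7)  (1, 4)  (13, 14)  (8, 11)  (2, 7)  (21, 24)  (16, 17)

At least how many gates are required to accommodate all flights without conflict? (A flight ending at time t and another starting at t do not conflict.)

Events (time:±→running): 1:+→1 1:+→2 2:+→3 3:-→2 4:-→1 4:+→2 5:+→3 6:+→4 … peak 4.

4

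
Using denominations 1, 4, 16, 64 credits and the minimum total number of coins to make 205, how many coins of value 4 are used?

Greedy: take as many of the largest coin as possible, then repeat with the remainder.
205 − 3×64→13 − 3×4→1 − 1×1→0
Count of 4: 3

3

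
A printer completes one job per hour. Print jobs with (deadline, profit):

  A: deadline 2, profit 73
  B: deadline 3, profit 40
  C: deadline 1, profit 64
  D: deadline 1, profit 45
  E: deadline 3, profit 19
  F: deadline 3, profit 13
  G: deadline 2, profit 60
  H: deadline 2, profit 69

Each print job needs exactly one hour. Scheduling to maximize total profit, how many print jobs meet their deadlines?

3

Take jobs in profit order; each goes to the latest open slot no later than its deadline.
By profit: A(d2,73), H(d2,69), C(d1,64), G(d2,60), D(d1,45), B(d3,40), E(d3,19), F(d3,13)
A→slot 2; H→slot 1; C skipped; G skipped; D skipped; B→slot 3; E skipped; F skipped.
3 of 8 scheduled.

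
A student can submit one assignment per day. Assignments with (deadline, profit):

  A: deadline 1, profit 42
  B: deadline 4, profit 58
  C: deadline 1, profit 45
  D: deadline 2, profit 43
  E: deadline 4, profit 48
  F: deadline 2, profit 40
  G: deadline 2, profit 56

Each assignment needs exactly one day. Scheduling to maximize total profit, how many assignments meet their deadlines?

Profit order: B=58 G=56 E=48 C=45 D=43 A=42 F=40
Assign: B→slot 4, G→slot 2, E→slot 3, C→slot 1, D skipped, A skipped, F skipped.
Slots: [1:C] [2:G] [3:E] [4:B]
4 of 7 scheduled.

4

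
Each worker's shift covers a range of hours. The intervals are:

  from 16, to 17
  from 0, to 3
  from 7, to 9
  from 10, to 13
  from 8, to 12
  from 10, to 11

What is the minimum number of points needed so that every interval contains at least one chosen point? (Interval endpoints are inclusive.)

Process intervals by earliest right end; each time one isn't hit yet, stab at its right endpoint.
Sorted: [0,3] [7,9] [10,11] [8,12] [10,13] [16,17]
{[0,3]} hit by 3; {[7,9]} hit by 9; {[10,11],[8,12],[10,13]} hit by 11; {[16,17]} hit by 17.
Points: 3, 9, 11, 17 (4 total).

4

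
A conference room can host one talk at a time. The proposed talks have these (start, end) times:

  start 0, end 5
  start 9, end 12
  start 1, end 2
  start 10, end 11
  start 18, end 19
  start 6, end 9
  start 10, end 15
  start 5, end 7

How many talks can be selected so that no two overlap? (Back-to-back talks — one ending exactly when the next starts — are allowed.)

4

By end time: (1,2), (0,5), (5,7), (6,9), (10,11), (9,12), (10,15), (18,19).
Pick (1,2); next start ≥ 2 → (5,7); next start ≥ 7 → (10,11); next start ≥ 11 → (18,19).
Selected 4 talks.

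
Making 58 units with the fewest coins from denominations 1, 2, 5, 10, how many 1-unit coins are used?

1

Greedy: take as many of the largest coin as possible, then repeat with the remainder.
58 = 5×10 + 1×5 + 1×2 + 1×1
Count of 1: 1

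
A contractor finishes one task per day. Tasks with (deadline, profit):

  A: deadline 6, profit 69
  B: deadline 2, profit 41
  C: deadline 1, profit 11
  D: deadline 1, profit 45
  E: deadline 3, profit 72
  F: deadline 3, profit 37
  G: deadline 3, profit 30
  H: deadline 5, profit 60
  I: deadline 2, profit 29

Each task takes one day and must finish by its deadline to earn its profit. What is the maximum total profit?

287

Sort by profit descending; place each in the latest free slot ≤ its deadline.
Profit order: E=72 A=69 H=60 D=45 B=41 F=37 G=30 I=29 C=11
Assign: E→slot 3, A→slot 6, H→slot 5, D→slot 1, B→slot 2, F skipped, G skipped, I skipped, C skipped.
Slots: [1:D] [2:B] [3:E] [5:H] [6:A]
Profit = 45 + 41 + 72 + 60 + 69 = 287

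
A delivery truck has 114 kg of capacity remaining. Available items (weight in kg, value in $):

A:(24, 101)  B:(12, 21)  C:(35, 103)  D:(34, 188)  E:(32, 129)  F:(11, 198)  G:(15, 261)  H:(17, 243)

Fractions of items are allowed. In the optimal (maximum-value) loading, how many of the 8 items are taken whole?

Ratios (sorted): F 18.00, G 17.40, H 14.29, D 5.53, A 4.21, E 4.03, C 2.94, B 1.75
take F (11 @ 198); take G (15 @ 261); take H (17 @ 243); take D (34 @ 188); take A (24 @ 101); take 13/32 of E → 52.41. Capacity used 114/114.
5 item(s) taken whole; one partial (take 13/32 of E).

5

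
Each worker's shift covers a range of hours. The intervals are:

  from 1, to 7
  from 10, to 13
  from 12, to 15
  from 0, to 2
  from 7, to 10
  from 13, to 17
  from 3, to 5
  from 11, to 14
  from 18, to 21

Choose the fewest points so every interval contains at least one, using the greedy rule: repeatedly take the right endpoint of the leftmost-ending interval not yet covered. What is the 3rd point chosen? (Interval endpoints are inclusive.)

Process intervals by earliest right end; each time one isn't hit yet, stab at its right endpoint.
Sorted: [0,2] [3,5] [1,7] [7,10] [10,13] [11,14] [12,15] [13,17] [18,21]
{[0,2]} hit by 2; {[3,5],[1,7]} hit by 5; {[7,10],[10,13]} hit by 10; {[11,14],[12,15],[13,17]} hit by 14; {[18,21]} hit by 21.
Points: 2, 5, 10, 14, 21 (5 total).

10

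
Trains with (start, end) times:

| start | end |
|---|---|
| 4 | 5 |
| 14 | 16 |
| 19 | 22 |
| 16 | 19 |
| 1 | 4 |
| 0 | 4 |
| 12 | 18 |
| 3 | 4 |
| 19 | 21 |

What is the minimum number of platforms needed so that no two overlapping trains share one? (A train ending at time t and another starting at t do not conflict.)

The answer is the maximum number of intervals overlapping at any instant.
Events (time:±→running): 0:+→1 1:+→2 3:+→3 … peak 3.

3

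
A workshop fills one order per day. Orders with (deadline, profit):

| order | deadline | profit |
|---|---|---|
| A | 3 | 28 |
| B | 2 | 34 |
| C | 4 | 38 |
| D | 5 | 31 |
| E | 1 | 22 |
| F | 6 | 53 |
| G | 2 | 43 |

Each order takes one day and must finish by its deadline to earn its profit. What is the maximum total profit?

By profit: F(d6,53), G(d2,43), C(d4,38), B(d2,34), D(d5,31), A(d3,28), E(d1,22)
F→slot 6; G→slot 2; C→slot 4; B→slot 1; D→slot 5; A→slot 3; E skipped.
Profit = 34 + 43 + 28 + 38 + 31 + 53 = 227

227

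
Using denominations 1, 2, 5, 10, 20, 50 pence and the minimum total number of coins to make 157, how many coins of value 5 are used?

157 = 3×50 + 1×5 + 1×2
Count of 5: 1

1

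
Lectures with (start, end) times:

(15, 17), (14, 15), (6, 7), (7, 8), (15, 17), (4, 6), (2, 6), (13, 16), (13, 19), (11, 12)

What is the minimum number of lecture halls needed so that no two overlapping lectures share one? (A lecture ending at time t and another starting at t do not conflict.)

4

starts: [2, 4, 6, 7, 11, 13, 13, 14, 15, 15]
ends:   [6, 6, 7, 8, 12, 15, 16, 17, 17, 19]
s2→1 s4→2 e6→1 e6→0 s6→1 e7→0 s7→1 e8→0 s11→1 e12→0 s13→1 s13→2 s14→3 e15→2 s15→3 s15→4  — peak 4.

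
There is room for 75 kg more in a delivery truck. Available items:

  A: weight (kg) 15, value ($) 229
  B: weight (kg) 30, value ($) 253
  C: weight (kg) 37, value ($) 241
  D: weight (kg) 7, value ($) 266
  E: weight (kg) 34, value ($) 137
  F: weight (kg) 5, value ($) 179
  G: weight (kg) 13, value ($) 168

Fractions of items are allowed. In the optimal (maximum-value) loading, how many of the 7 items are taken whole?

Order: D (266/7=38.00) > F (179/5=35.80) > A (229/15=15.27) > G (168/13=12.92) > B (253/30=8.43) > C (241/37=6.51) > E (137/34=4.03)
Fill: take D (7 @ 266) → take F (5 @ 179) → take A (15 @ 229) → take G (13 @ 168) → take B (30 @ 253) → take 5/37 of C → 32.57; 75/75 used.
5 item(s) taken whole; one partial (take 5/37 of C).

5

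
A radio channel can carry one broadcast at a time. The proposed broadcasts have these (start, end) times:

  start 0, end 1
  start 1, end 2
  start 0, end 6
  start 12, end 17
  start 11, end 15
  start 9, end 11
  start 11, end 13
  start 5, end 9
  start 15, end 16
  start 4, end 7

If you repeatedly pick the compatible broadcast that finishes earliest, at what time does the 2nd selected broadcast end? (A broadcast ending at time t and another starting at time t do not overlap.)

By end time: (0,1), (1,2), (0,6), (4,7), (5,9), (9,11), (11,13), (11,15), (15,16), (12,17).
Pick (0,1); next start ≥ 1 → (1,2); next start ≥ 2 → (4,7); next start ≥ 7 → (9,11); next start ≥ 11 → (11,13); next start ≥ 13 → (15,16).
Selected: (0,1) (1,2) (4,7) (9,11) (11,13) (15,16)

2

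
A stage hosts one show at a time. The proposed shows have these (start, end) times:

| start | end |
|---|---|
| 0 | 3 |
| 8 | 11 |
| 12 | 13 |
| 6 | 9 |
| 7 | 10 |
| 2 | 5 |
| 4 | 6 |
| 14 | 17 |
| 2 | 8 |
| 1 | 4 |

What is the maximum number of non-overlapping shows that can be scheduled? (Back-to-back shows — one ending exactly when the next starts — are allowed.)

5

Sort by end time and greedily take each interval whose start is ≥ the last chosen end.
Sorted by end: (0,3)  (1,4)  (2,5)  (4,6)  (2,8)  (6,9)  (7,10)  (8,11)  (12,13)  (14,17)
take (0,3); skip (1,4); skip (2,5); take (4,6); take (6,9); skip (8,11); take (12,13); take (14,17).
Selected 5 shows.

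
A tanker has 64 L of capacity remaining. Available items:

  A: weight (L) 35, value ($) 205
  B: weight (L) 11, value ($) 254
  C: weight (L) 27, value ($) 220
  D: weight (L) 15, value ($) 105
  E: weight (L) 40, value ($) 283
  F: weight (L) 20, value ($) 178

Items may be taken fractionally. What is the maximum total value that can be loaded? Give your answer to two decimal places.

694.45

Greedy by value/weight ratio, highest first.
Order: B (254/11=23.09) > F (178/20=8.90) > C (220/27=8.15) > E (283/40=7.08) > D (105/15=7.00) > A (205/35=5.86)
Fill: take B (11 @ 254) → take F (20 @ 178) → take C (27 @ 220) → take 6/40 of E → 42.45; 64/64 used.
Total value = 694.45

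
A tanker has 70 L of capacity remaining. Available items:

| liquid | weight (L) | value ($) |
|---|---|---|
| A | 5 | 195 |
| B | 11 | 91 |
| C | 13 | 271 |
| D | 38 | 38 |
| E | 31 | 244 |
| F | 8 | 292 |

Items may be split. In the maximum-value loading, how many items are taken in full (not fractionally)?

5

Sort by value per unit weight and fill in that order.
Ratios (sorted): A 39.00, F 36.50, C 20.85, B 8.27, E 7.87, D 1.00
take A (5 @ 195); take F (8 @ 292); take C (13 @ 271); take B (11 @ 91); take E (31 @ 244); take 2/38 of D → 2.00. Capacity used 70/70.
5 item(s) taken whole; one partial (take 2/38 of D).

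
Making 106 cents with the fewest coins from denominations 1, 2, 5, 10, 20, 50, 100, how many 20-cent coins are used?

0

106 = 1×100 + 1×5 + 1×1
Count of 20: 0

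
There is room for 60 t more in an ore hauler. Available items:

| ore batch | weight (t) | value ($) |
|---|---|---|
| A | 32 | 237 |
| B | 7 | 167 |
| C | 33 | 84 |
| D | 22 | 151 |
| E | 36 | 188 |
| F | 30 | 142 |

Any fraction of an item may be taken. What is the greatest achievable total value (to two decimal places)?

548.14

Sort by value per unit weight and fill in that order.
Ratios (sorted): B 23.86, A 7.41, D 6.86, E 5.22, F 4.73, C 2.55
take B (7 @ 167); take A (32 @ 237); take 21/22 of D → 144.14. Capacity used 60/60.
Total value = 548.14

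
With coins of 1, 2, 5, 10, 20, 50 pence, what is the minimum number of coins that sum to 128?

Use the largest denomination that fits, subtract, and repeat.
128 = 2×50 + 1×20 + 1×5 + 1×2 + 1×1
Total coins = 2 + 1 + 1 + 1 + 1 = 6

6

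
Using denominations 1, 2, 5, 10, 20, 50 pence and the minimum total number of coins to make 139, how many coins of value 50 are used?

2

Use the largest denomination that fits, subtract, and repeat.
139 = 2×50 + 1×20 + 1×10 + 1×5 + 2×2
Count of 50: 2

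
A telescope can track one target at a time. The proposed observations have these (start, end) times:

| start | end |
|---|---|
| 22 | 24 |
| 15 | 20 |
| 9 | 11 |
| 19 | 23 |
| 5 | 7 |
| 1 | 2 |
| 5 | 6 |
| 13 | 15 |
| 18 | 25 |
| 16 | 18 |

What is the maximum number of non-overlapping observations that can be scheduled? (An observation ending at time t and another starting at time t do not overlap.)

By end time: (1,2), (5,6), (5,7), (9,11), (13,15), (16,18), (15,20), (19,23), (22,24), (18,25).
Pick (1,2); next start ≥ 2 → (5,6); next start ≥ 6 → (9,11); next start ≥ 11 → (13,15); next start ≥ 15 → (16,18); next start ≥ 18 → (19,23).
Selected 6 observations.

6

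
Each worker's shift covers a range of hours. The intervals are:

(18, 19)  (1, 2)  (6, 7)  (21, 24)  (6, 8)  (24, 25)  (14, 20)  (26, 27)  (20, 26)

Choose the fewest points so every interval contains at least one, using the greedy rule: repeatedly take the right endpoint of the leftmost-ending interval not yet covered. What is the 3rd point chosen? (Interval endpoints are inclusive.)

19

By right end: [1,2]  [6,7]  [6,8]  [18,19]  [14,20]  [21,24]  [24,25]  [20,26]  [26,27]
[1,2] uncovered → point at 2; [6,7] uncovered → point at 7; [18,19] uncovered → point at 19; [21,24] uncovered → point at 24; [26,27] uncovered → point at 27.
Points: 2, 7, 19, 24, 27 (5 total).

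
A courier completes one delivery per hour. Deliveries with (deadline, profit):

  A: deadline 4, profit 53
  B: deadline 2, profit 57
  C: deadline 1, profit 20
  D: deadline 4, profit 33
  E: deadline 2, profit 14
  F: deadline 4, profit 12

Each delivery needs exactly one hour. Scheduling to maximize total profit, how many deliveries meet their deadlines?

4

Take jobs in profit order; each goes to the latest open slot no later than its deadline.
By profit: B(d2,57), A(d4,53), D(d4,33), C(d1,20), E(d2,14), F(d4,12)
B→slot 2; A→slot 4; D→slot 3; C→slot 1; E skipped; F skipped.
4 of 6 scheduled.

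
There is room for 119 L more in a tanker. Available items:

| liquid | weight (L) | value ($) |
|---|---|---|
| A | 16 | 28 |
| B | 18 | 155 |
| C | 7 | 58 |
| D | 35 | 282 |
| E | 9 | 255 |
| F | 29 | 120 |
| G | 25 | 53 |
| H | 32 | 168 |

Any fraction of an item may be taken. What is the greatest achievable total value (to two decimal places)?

992.48

Sort by value per unit weight and fill in that order.
Ratios (sorted): E 28.33, B 8.61, C 8.29, D 8.06, H 5.25, F 4.14, G 2.12, A 1.75
take E (9 @ 255); take B (18 @ 155); take C (7 @ 58); take D (35 @ 282); take H (32 @ 168); take 18/29 of F → 74.48. Capacity used 119/119.
Total value = 992.48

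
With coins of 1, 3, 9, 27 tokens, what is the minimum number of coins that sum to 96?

Use the largest denomination that fits, subtract, and repeat.
96 = 3×27 + 1×9 + 2×3
Total coins = 3 + 1 + 2 = 6

6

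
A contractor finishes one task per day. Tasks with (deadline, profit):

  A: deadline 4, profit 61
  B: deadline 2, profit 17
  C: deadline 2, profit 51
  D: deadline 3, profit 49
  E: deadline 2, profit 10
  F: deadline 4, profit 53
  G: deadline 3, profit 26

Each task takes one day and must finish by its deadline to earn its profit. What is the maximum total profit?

214

Profit order: A=61 F=53 C=51 D=49 G=26 B=17 E=10
Assign: A→slot 4, F→slot 3, C→slot 2, D→slot 1, G skipped, B skipped, E skipped.
Slots: [1:D] [2:C] [3:F] [4:A]
Profit = 49 + 51 + 53 + 61 = 214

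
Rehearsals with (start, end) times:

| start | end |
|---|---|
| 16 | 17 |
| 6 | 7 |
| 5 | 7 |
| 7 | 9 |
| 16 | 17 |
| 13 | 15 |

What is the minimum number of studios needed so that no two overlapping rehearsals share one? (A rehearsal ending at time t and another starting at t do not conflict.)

2

Count concurrent intervals with a sweep; the peak is the room count.
Events (time:±→running): 5:+→1 6:+→2 … peak 2.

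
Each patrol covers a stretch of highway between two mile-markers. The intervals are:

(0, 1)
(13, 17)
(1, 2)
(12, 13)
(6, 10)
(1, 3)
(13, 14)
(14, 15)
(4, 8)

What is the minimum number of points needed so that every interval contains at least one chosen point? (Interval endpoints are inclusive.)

4

Sorted: [0,1] [1,2] [1,3] [4,8] [6,10] [12,13] [13,14] [14,15] [13,17]
{[0,1],[1,2],[1,3]} hit by 1; {[4,8],[6,10]} hit by 8; {[12,13],[13,14]} hit by 13; {[14,15],[13,17]} hit by 15.
Points: 1, 8, 13, 15 (4 total).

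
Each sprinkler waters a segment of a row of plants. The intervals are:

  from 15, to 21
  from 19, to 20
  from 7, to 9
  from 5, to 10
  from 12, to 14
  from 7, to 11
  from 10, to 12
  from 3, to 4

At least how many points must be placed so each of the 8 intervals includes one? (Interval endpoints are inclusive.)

Process intervals by earliest right end; each time one isn't hit yet, stab at its right endpoint.
By right end: [3,4]  [7,9]  [5,10]  [7,11]  [10,12]  [12,14]  [19,20]  [15,21]
[3,4] uncovered → point at 4; [7,9] uncovered → point at 9; [10,12] uncovered → point at 12; [19,20] uncovered → point at 20.
Points: 4, 9, 12, 20 (4 total).

4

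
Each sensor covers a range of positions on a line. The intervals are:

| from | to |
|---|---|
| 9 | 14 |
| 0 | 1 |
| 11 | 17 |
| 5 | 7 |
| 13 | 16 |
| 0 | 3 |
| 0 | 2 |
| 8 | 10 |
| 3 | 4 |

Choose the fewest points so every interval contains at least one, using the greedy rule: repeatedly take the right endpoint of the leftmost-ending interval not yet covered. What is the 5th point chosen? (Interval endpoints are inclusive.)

16

By right end: [0,1]  [0,2]  [0,3]  [3,4]  [5,7]  [8,10]  [9,14]  [13,16]  [11,17]
[0,1] uncovered → point at 1; [3,4] uncovered → point at 4; [5,7] uncovered → point at 7; [8,10] uncovered → point at 10; [13,16] uncovered → point at 16.
Points: 1, 4, 7, 10, 16 (5 total).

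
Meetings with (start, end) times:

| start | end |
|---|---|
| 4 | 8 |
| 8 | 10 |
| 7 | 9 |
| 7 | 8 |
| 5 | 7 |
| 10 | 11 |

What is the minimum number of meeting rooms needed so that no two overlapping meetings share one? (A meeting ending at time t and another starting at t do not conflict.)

3

Events (time:±→running): 4:+→1 5:+→2 7:-→1 7:+→2 7:+→3 … peak 3.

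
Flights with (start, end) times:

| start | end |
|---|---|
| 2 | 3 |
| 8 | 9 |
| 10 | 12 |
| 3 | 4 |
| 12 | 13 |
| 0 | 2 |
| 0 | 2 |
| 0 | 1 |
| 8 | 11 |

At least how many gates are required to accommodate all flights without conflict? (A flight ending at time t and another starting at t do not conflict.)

3

starts: [0, 0, 0, 2, 3, 8, 8, 10, 12]
ends:   [1, 2, 2, 3, 4, 9, 11, 12, 13]
s0→1 s0→2 s0→3  — peak 3.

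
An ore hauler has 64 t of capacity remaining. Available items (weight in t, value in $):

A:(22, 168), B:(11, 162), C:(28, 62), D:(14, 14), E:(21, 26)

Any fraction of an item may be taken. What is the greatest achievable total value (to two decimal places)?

395.71

Greedy by value/weight ratio, highest first.
Ratios (sorted): B 14.73, A 7.64, C 2.21, E 1.24, D 1.00
take B (11 @ 162); take A (22 @ 168); take C (28 @ 62); take 3/21 of E → 3.71. Capacity used 64/64.
Total value = 395.71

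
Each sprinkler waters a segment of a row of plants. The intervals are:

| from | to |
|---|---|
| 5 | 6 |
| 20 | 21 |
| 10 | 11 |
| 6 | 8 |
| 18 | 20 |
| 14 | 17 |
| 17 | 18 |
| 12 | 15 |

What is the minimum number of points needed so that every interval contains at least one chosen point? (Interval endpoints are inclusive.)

By right end: [5,6]  [6,8]  [10,11]  [12,15]  [14,17]  [17,18]  [18,20]  [20,21]
[5,6] uncovered → point at 6; [10,11] uncovered → point at 11; [12,15] uncovered → point at 15; [17,18] uncovered → point at 18; [20,21] uncovered → point at 21.
Points: 6, 11, 15, 18, 21 (5 total).

5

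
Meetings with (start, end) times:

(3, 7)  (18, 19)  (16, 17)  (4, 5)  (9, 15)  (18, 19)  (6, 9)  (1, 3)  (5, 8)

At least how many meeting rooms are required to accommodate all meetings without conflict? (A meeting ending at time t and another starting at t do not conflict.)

3

Events (time:±→running): 1:+→1 3:-→0 3:+→1 4:+→2 5:-→1 5:+→2 6:+→3 … peak 3.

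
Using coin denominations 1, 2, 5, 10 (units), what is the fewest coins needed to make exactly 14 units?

Greedy: take as many of the largest coin as possible, then repeat with the remainder.
14 − 1×10→4 − 2×2→0
Total coins = 1 + 2 = 3

3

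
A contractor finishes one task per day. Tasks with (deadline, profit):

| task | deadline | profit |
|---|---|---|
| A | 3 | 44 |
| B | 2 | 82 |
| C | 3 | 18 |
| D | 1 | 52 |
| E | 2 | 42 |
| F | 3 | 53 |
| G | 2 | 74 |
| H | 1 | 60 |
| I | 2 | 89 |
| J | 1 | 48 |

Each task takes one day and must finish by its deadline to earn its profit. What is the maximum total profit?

224

Take jobs in profit order; each goes to the latest open slot no later than its deadline.
Profit order: I=89 B=82 G=74 H=60 F=53 D=52 J=48 A=44 E=42 C=18
Assign: I→slot 2, B→slot 1, G skipped, H skipped, F→slot 3, D skipped, J skipped, A skipped, E skipped, C skipped.
Slots: [1:B] [2:I] [3:F]
Profit = 82 + 89 + 53 = 224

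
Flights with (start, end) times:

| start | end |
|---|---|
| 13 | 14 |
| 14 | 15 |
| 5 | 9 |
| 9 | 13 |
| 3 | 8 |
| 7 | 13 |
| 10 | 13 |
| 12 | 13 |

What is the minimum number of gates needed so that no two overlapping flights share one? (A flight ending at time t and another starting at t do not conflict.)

Events (time:±→running): 3:+→1 5:+→2 7:+→3 8:-→2 9:-→1 9:+→2 10:+→3 12:+→4 … peak 4.

4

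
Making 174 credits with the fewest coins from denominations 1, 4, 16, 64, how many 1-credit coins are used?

174 = 2×64 + 2×16 + 3×4 + 2×1
Count of 1: 2

2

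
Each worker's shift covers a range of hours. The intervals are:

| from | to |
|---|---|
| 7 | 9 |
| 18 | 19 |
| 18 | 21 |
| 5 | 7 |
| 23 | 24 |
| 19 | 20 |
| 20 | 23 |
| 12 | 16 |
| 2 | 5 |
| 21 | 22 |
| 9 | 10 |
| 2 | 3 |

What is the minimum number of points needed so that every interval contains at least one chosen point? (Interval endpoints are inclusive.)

Process intervals by earliest right end; each time one isn't hit yet, stab at its right endpoint.
Sorted: [2,3] [2,5] [5,7] [7,9] [9,10] [12,16] [18,19] [19,20] [18,21] [21,22] [20,23] [23,24]
{[2,3],[2,5]} hit by 3; {[5,7],[7,9]} hit by 7; {[9,10]} hit by 10; {[12,16]} hit by 16; {[18,19],[19,20],[18,21]} hit by 19; {[21,22],[20,23]} hit by 22; {[23,24]} hit by 24.
Points: 3, 7, 10, 16, 19, 22, 24 (7 total).

7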